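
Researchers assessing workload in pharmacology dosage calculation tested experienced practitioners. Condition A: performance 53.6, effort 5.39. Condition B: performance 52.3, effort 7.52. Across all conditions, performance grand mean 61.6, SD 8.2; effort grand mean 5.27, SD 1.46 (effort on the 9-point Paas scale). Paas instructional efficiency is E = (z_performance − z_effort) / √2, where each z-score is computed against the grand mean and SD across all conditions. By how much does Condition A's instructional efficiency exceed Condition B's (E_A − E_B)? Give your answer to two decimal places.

1.14

Condition A: z_P = (53.6 − 61.6)/8.2 = -0.9756; z_E = (5.39 − 5.27)/1.46 = 0.0822; E_A = (-0.9756 − 0.0822)/√2 = -0.7480.
Condition B: z_P = (52.3 − 61.6)/8.2 = -1.1341; z_E = (7.52 − 5.27)/1.46 = 1.5411; E_B = (-1.1341 − 1.5411)/√2 = -1.8917.
E_A − E_B = -0.7480 − (-1.8917) = 1.1437 ≈ 1.14.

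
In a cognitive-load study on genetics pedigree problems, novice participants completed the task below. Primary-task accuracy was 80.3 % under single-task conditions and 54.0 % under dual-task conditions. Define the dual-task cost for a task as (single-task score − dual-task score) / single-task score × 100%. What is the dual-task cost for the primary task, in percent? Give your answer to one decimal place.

32.8

Cost = (80.3 − 54.0) / 80.3 × 100%
     = 26.3000 / 80.3 × 100% = 32.7522%.
≈ 32.8%.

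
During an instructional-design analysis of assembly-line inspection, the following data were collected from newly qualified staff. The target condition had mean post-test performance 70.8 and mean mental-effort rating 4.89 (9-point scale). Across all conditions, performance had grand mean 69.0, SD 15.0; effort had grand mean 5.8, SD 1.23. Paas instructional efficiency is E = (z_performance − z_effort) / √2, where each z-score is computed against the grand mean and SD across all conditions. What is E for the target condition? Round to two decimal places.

0.61

z_performance = (70.8 − 69.0) / 15.0 = 1.8000 / 15.0 = 0.1200.
z_effort = (4.89 − 5.8) / 1.23 = -0.9100 / 1.23 = -0.7398.
z_P − z_E = 0.1200 − (-0.7398) = 0.8598.
E = 0.8598 / √2 = 0.8598 / 1.41421 = 0.6080 ≈ 0.61.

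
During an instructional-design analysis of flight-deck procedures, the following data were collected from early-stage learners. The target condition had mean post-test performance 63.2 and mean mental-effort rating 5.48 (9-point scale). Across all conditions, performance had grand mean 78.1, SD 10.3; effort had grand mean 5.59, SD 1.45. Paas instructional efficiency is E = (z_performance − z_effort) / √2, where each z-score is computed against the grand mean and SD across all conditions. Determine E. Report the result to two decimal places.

-0.97

z_performance = (63.2 − 78.1) / 10.3 = -14.9000 / 10.3 = -1.4466.
z_effort = (5.48 − 5.59) / 1.45 = -0.1100 / 1.45 = -0.0759.
z_P − z_E = -1.4466 − (-0.0759) = -1.3707.
E = -1.3707 / √2 = -1.3707 / 1.41421 = -0.9692 ≈ -0.97.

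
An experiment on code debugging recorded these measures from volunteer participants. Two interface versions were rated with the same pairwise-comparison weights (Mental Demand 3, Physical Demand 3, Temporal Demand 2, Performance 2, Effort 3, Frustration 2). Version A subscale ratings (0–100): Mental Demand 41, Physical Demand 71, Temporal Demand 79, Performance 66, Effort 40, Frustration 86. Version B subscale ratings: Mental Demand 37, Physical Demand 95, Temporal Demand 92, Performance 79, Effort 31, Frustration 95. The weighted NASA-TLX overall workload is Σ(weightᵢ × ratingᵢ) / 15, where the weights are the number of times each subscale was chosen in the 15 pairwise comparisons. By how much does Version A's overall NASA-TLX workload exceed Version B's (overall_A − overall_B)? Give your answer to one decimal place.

Version A weighted sum = 3·41 + 3·71 + 2·79 + 2·66 + 3·40 + 2·86 = 123 + 213 + 158 + 132 + 120 + 172 = 918; overall_A = 918/15 = 61.2000.
Version B weighted sum = 3·37 + 3·95 + 2·92 + 2·79 + 3·31 + 2·95 = 111 + 285 + 184 + 158 + 93 + 190 = 1021; overall_B = 1021/15 = 68.0667.
Difference = 61.2000 − 68.0667 = -6.8667 ≈ -6.9.

-6.9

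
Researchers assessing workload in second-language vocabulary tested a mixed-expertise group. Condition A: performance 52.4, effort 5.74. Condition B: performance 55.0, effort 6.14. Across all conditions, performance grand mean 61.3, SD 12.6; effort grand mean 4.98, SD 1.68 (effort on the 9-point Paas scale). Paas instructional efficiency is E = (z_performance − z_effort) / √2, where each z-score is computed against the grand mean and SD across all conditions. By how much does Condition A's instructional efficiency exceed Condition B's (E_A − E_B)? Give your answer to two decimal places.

0.02

Condition A: z_P = (52.4 − 61.3)/12.6 = -0.7063; z_E = (5.74 − 4.98)/1.68 = 0.4524; E_A = (-0.7063 − 0.4524)/√2 = -0.8193.
Condition B: z_P = (55.0 − 61.3)/12.6 = -0.5000; z_E = (6.14 − 4.98)/1.68 = 0.6905; E_B = (-0.5000 − 0.6905)/√2 = -0.8418.
E_A − E_B = -0.8193 − (-0.8418) = 0.0225 ≈ 0.02.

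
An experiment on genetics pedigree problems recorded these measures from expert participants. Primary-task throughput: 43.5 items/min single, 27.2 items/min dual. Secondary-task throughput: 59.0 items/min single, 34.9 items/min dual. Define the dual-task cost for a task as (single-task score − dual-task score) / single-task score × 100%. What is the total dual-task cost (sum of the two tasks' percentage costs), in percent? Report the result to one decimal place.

78.3

Primary cost = (43.5 − 27.2) / 43.5 × 100% = 37.4713%.
Secondary cost = (59.0 − 34.9) / 59.0 × 100% = 40.8475%.
Total = 37.4713% + 40.8475% = 78.3188% ≈ 78.3%.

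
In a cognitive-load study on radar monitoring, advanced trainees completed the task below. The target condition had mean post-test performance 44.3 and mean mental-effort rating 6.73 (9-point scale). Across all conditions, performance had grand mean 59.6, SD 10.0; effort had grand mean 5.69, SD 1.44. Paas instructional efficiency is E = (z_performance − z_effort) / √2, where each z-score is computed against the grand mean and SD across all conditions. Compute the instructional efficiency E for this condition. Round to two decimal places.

z_performance = (44.3 − 59.6) / 10.0 = -15.3000 / 10.0 = -1.5300.
z_effort = (6.73 − 5.69) / 1.44 = 1.0400 / 1.44 = 0.7222.
z_P − z_E = -1.5300 − 0.7222 = -2.2522.
E = -2.2522 / √2 = -2.2522 / 1.41421 = -1.5925 ≈ -1.59.

-1.59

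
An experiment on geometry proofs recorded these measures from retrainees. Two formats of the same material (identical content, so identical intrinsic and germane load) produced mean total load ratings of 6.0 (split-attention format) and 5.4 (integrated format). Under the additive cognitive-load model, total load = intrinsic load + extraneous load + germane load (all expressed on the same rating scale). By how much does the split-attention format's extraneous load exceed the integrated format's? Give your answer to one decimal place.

0.6

Intrinsic and germane load are equal across formats, so the difference in total load equals the difference in extraneous load.
Extraneous-load difference = 6.0 − 5.4 = 0.6.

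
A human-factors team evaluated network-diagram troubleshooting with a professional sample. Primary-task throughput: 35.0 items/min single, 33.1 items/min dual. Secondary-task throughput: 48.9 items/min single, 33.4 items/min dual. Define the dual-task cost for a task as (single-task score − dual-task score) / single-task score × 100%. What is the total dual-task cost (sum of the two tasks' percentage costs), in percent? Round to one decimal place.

Primary cost = (35.0 − 33.1) / 35.0 × 100% = 5.4286%.
Secondary cost = (48.9 − 33.4) / 48.9 × 100% = 31.6973%.
Total = 5.4286% + 31.6973% = 37.1259% ≈ 37.1%.

37.1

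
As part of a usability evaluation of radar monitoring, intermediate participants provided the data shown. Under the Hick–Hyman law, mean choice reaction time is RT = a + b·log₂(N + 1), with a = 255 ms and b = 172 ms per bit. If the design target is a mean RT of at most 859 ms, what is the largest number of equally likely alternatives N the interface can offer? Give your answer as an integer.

Set 255 + 172·log₂(N + 1) ≤ 859.
log₂(N + 1) ≤ (859 − 255) / 172 = 3.5116.
N + 1 ≤ 2^3.5116 = 11.4050.
N ≤ 10.4050, so the largest integer N is 10.

10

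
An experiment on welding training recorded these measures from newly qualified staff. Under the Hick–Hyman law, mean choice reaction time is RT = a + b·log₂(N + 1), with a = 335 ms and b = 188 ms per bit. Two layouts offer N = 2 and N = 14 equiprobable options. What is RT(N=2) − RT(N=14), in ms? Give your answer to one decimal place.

-436.5

RT(2) = 335 + 188·log₂(3) = 335 + 188·1.5850 = 632.9800 ms.
RT(14) = 335 + 188·log₂(15) = 335 + 188·3.9069 = 1069.4972 ms.
Difference = 632.9800 − 1069.4972 = -436.5172 ≈ -436.5 ms.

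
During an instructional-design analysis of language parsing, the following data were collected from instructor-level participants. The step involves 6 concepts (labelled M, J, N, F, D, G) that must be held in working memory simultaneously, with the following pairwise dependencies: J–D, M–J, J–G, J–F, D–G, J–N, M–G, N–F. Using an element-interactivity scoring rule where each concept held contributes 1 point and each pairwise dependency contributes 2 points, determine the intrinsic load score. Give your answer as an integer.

Count of concepts held simultaneously: 6.
Count of pairwise dependencies listed: 8.
Element contribution: 6 × 1 = 6.
Interaction contribution: 8 × 2 = 16.
Intrinsic load = 6 + 16 = 22.

22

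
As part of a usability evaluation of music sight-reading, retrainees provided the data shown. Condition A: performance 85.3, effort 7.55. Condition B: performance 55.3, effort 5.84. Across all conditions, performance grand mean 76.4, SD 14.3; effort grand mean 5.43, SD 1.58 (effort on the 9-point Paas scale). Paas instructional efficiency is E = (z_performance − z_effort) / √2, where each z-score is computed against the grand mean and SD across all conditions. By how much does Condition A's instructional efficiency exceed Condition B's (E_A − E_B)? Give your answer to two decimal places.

Condition A: z_P = (85.3 − 76.4)/14.3 = 0.6224; z_E = (7.55 − 5.43)/1.58 = 1.3418; E_A = (0.6224 − 1.3418)/√2 = -0.5087.
Condition B: z_P = (55.3 − 76.4)/14.3 = -1.4755; z_E = (5.84 − 5.43)/1.58 = 0.2595; E_B = (-1.4755 − 0.2595)/√2 = -1.2268.
E_A − E_B = -0.5087 − (-1.2268) = 0.7181 ≈ 0.72.

0.72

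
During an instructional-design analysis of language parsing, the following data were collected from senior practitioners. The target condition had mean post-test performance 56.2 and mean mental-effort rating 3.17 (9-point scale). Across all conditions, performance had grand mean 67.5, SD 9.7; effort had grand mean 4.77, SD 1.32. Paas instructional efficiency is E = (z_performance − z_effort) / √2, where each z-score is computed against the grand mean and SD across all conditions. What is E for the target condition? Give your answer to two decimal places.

z_performance = (56.2 − 67.5) / 9.7 = -11.3000 / 9.7 = -1.1649.
z_effort = (3.17 − 4.77) / 1.32 = -1.6000 / 1.32 = -1.2121.
z_P − z_E = -1.1649 − (-1.2121) = 0.0472.
E = 0.0472 / √2 = 0.0472 / 1.41421 = 0.0334 ≈ 0.03.

0.03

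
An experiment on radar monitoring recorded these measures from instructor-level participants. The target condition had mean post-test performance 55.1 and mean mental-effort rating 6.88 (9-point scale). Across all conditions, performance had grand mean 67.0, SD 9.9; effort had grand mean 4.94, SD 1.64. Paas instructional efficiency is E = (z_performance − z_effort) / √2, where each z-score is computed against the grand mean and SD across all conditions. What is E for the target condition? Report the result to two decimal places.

-1.69

z_performance = (55.1 − 67.0) / 9.9 = -11.9000 / 9.9 = -1.2020.
z_effort = (6.88 − 4.94) / 1.64 = 1.9400 / 1.64 = 1.1829.
z_P − z_E = -1.2020 − 1.1829 = -2.3849.
E = -2.3849 / √2 = -2.3849 / 1.41421 = -1.6864 ≈ -1.69.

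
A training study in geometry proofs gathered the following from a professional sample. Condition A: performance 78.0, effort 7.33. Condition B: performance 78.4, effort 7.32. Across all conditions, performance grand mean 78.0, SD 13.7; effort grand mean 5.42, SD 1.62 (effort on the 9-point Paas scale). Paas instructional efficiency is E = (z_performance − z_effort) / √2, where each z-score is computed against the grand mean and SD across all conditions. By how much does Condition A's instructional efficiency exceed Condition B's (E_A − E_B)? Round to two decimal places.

-0.03

Condition A: z_P = (78.0 − 78.0)/13.7 = 0.0000; z_E = (7.33 − 5.42)/1.62 = 1.1790; E_A = (0.0000 − 1.1790)/√2 = -0.8337.
Condition B: z_P = (78.4 − 78.0)/13.7 = 0.0292; z_E = (7.32 − 5.42)/1.62 = 1.1728; E_B = (0.0292 − 1.1728)/√2 = -0.8086.
E_A − E_B = -0.8337 − (-0.8086) = -0.0251 ≈ -0.03.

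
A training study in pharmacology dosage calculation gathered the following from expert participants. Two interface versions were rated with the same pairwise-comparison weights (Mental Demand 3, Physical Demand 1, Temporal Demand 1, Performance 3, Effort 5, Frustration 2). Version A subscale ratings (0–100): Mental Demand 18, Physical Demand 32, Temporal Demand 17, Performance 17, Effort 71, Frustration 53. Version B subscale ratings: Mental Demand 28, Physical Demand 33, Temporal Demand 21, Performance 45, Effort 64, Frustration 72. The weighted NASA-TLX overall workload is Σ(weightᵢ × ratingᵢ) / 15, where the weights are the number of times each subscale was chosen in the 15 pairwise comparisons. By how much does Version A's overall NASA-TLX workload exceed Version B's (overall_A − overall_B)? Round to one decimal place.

Version A weighted sum = 3·18 + 1·32 + 1·17 + 3·17 + 5·71 + 2·53 = 54 + 32 + 17 + 51 + 355 + 106 = 615; overall_A = 615/15 = 41.0000.
Version B weighted sum = 3·28 + 1·33 + 1·21 + 3·45 + 5·64 + 2·72 = 84 + 33 + 21 + 135 + 320 + 144 = 737; overall_B = 737/15 = 49.1333.
Difference = 41.0000 − 49.1333 = -8.1333 ≈ -8.1.

-8.1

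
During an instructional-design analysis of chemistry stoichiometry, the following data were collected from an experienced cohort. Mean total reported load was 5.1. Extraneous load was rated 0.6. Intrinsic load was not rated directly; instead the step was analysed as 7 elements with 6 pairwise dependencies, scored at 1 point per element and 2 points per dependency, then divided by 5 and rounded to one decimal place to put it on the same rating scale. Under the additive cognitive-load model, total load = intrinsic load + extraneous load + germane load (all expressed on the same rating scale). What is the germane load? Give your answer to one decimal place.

Intrinsic (element-interactivity): (7 × 1 + 6 × 2) / 5 = 19 / 5 = 3.8000 → 3.8.
germane load = total − intrinsic − extraneous
             = 5.1 − 3.8 − 0.6 = 0.7.

0.7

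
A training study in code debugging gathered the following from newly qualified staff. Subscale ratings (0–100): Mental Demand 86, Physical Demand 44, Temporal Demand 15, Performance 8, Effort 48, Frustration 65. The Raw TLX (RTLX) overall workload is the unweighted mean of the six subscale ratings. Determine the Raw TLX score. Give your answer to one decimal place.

44.3

Sum of ratings = 86 + 44 + 15 + 8 + 48 + 65 = 266.
RTLX = 266 / 6 = 44.3333 ≈ 44.3.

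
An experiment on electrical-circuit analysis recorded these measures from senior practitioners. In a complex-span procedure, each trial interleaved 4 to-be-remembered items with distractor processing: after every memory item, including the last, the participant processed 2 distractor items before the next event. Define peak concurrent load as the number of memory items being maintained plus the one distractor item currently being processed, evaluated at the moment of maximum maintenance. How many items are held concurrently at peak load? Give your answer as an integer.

Maintenance is greatest during the distractor(s) after memory item 4: all 4 memory items are being held.
One distractor item is concurrently being processed.
Peak concurrent load = 4 + 1 = 5 items.

5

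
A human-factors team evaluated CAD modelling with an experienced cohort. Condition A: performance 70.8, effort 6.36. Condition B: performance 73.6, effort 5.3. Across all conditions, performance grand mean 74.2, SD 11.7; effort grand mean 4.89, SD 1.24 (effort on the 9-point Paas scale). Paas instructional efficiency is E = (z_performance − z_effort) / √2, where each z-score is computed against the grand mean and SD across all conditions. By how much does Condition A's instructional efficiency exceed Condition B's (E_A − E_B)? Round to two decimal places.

-0.77

Condition A: z_P = (70.8 − 74.2)/11.7 = -0.2906; z_E = (6.36 − 4.89)/1.24 = 1.1855; E_A = (-0.2906 − 1.1855)/√2 = -1.0438.
Condition B: z_P = (73.6 − 74.2)/11.7 = -0.0513; z_E = (5.3 − 4.89)/1.24 = 0.3306; E_B = (-0.0513 − 0.3306)/√2 = -0.2700.
E_A − E_B = -1.0438 − (-0.2700) = -0.7738 ≈ -0.77.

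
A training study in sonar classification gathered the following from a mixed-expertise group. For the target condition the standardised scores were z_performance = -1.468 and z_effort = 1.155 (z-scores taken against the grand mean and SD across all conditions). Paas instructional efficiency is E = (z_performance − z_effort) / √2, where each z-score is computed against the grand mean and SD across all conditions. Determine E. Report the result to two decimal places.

-1.85

z_P − z_E = -1.468 − 1.155 = -2.6230.
E = -2.6230 / √2 = -2.6230 / 1.41421 = -1.8547 ≈ -1.85.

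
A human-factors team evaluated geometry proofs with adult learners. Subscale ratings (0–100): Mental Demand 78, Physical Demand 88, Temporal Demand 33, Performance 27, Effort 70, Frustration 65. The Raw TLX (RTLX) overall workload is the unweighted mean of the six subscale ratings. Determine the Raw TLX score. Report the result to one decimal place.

Sum of ratings = 78 + 88 + 33 + 27 + 70 + 65 = 361.
RTLX = 361 / 6 = 60.1667 ≈ 60.2.

60.2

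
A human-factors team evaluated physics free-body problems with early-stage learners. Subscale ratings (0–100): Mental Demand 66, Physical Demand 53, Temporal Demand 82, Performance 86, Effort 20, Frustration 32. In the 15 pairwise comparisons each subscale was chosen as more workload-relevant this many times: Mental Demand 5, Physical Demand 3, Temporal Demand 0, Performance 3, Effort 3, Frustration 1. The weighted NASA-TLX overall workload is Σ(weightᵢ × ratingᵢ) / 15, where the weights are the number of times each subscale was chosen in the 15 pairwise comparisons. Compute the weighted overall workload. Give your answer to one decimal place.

55.9

The tallies are the weights (they sum to 15).
Weighted sum = 5·66 + 3·53 + 0·82 + 3·86 + 3·20 + 1·32
            = 330 + 159 + 0 + 258 + 60 + 32 = 839.
Overall workload = 839 / 15 = 55.9333 ≈ 55.9.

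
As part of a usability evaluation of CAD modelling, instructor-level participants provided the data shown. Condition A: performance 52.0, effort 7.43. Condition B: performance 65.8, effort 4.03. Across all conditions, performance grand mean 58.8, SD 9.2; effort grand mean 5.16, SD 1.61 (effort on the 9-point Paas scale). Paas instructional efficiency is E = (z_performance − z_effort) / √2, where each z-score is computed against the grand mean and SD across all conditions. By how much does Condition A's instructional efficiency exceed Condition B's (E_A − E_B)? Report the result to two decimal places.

-2.55

Condition A: z_P = (52.0 − 58.8)/9.2 = -0.7391; z_E = (7.43 − 5.16)/1.61 = 1.4099; E_A = (-0.7391 − 1.4099)/√2 = -1.5196.
Condition B: z_P = (65.8 − 58.8)/9.2 = 0.7609; z_E = (4.03 − 5.16)/1.61 = -0.7019; E_B = (0.7609 − (-0.7019))/√2 = 1.0344.
E_A − E_B = -1.5196 − 1.0344 = -2.5540 ≈ -2.55.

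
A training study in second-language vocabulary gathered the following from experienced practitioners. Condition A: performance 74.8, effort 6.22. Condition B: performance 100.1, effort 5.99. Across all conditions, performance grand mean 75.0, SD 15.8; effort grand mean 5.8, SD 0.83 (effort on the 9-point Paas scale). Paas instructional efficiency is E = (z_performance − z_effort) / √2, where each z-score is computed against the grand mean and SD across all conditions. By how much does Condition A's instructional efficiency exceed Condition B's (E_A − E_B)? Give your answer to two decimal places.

-1.33

Condition A: z_P = (74.8 − 75.0)/15.8 = -0.0127; z_E = (6.22 − 5.8)/0.83 = 0.5060; E_A = (-0.0127 − 0.5060)/√2 = -0.3668.
Condition B: z_P = (100.1 − 75.0)/15.8 = 1.5886; z_E = (5.99 − 5.8)/0.83 = 0.2289; E_B = (1.5886 − 0.2289)/√2 = 0.9615.
E_A − E_B = -0.3668 − 0.9615 = -1.3283 ≈ -1.33.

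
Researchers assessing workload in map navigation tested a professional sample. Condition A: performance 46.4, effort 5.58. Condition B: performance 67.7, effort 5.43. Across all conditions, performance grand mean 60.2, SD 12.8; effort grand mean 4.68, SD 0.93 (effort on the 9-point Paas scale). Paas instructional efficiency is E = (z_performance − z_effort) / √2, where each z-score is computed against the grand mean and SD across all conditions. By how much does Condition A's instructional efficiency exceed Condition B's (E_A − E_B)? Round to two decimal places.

Condition A: z_P = (46.4 − 60.2)/12.8 = -1.0781; z_E = (5.58 − 4.68)/0.93 = 0.9677; E_A = (-1.0781 − 0.9677)/√2 = -1.4466.
Condition B: z_P = (67.7 − 60.2)/12.8 = 0.5859; z_E = (5.43 − 4.68)/0.93 = 0.8065; E_B = (0.5859 − 0.8065)/√2 = -0.1560.
E_A − E_B = -1.4466 − (-0.1560) = -1.2906 ≈ -1.29.

-1.29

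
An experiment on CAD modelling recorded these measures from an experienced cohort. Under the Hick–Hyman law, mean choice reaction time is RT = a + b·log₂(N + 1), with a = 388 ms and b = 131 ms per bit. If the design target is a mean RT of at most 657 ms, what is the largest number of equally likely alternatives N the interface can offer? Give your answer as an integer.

Set 388 + 131·log₂(N + 1) ≤ 657.
log₂(N + 1) ≤ (657 − 388) / 131 = 2.0534.
N + 1 ≤ 2^2.0534 = 4.1508.
N ≤ 3.1508, so the largest integer N is 3.

3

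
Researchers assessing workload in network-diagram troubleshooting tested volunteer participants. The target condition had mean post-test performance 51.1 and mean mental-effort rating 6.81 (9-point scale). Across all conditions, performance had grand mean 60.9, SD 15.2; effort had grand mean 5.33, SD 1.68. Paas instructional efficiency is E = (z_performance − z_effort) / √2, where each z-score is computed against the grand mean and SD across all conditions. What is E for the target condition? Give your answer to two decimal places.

-1.08

z_performance = (51.1 − 60.9) / 15.2 = -9.8000 / 15.2 = -0.6447.
z_effort = (6.81 − 5.33) / 1.68 = 1.4800 / 1.68 = 0.8810.
z_P − z_E = -0.6447 − 0.8810 = -1.5257.
E = -1.5257 / √2 = -1.5257 / 1.41421 = -1.0788 ≈ -1.08.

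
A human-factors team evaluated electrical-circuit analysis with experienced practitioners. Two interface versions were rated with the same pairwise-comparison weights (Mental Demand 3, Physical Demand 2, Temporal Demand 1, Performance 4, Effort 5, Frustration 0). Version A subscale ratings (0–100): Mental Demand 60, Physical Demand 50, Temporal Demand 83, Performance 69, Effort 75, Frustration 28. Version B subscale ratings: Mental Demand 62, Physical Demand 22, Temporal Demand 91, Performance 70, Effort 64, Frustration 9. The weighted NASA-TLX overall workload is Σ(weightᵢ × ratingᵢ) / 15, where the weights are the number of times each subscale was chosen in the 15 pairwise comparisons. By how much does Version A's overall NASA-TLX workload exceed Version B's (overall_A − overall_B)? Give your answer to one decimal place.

Version A weighted sum = 3·60 + 2·50 + 1·83 + 4·69 + 5·75 + 0·28 = 180 + 100 + 83 + 276 + 375 + 0 = 1014; overall_A = 1014/15 = 67.6000.
Version B weighted sum = 3·62 + 2·22 + 1·91 + 4·70 + 5·64 + 0·9 = 186 + 44 + 91 + 280 + 320 + 0 = 921; overall_B = 921/15 = 61.4000.
Difference = 67.6000 − 61.4000 = 6.2000 ≈ 6.2.

6.2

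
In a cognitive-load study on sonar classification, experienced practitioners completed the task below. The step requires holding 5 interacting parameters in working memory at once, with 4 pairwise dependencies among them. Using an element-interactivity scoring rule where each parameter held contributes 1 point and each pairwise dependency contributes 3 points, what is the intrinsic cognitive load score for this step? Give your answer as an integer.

Element contribution: 5 × 1 = 5.
Interaction contribution: 4 × 3 = 12.
Intrinsic load = 5 + 12 = 17.

17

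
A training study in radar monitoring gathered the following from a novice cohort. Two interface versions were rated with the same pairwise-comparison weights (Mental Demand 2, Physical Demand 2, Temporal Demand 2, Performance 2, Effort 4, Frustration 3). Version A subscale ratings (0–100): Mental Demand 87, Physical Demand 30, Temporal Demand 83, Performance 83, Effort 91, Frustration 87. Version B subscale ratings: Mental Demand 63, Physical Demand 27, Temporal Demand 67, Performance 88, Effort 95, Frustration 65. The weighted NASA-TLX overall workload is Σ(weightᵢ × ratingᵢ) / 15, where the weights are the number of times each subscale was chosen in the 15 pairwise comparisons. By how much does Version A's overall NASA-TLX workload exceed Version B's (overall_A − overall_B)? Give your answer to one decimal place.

8.4

Version A weighted sum = 2·87 + 2·30 + 2·83 + 2·83 + 4·91 + 3·87 = 174 + 60 + 166 + 166 + 364 + 261 = 1191; overall_A = 1191/15 = 79.4000.
Version B weighted sum = 2·63 + 2·27 + 2·67 + 2·88 + 4·95 + 3·65 = 126 + 54 + 134 + 176 + 380 + 195 = 1065; overall_B = 1065/15 = 71.0000.
Difference = 79.4000 − 71.0000 = 8.4000 ≈ 8.4.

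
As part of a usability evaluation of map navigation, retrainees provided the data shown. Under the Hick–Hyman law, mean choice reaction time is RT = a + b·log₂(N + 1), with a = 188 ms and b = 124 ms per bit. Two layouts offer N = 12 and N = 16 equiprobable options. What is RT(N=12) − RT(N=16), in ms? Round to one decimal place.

RT(12) = 188 + 124·log₂(13) = 188 + 124·3.7004 = 646.8496 ms.
RT(16) = 188 + 124·log₂(17) = 188 + 124·4.0875 = 694.8500 ms.
Difference = 646.8496 − 694.8500 = -48.0004 ≈ -48.0 ms.

-48.0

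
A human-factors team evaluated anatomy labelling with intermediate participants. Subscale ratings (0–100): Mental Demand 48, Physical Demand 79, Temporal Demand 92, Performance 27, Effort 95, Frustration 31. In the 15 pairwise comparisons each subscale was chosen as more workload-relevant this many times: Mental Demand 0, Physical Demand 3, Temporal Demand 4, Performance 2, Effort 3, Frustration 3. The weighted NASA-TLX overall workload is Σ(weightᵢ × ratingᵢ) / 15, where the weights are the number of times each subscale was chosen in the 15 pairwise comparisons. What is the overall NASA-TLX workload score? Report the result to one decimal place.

69.1

The tallies are the weights (they sum to 15).
Weighted sum = 0·48 + 3·79 + 4·92 + 2·27 + 3·95 + 3·31
            = 0 + 237 + 368 + 54 + 285 + 93 = 1037.
Overall workload = 1037 / 15 = 69.1333 ≈ 69.1.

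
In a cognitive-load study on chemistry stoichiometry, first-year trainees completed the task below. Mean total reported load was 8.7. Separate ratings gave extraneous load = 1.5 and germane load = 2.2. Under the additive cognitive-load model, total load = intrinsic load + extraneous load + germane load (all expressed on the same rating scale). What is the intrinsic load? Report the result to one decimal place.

intrinsic load = total − extraneous − germane
             = 8.7 − 1.5 − 2.2 = 5.0.

5.0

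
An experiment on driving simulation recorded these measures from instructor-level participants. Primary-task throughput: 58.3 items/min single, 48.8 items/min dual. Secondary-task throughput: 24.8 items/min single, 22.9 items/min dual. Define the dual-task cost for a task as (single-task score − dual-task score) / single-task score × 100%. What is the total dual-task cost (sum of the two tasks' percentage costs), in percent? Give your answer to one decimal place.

24.0

Primary cost = (58.3 − 48.8) / 58.3 × 100% = 16.2950%.
Secondary cost = (24.8 − 22.9) / 24.8 × 100% = 7.6613%.
Total = 16.2950% + 7.6613% = 23.9563% ≈ 24.0%.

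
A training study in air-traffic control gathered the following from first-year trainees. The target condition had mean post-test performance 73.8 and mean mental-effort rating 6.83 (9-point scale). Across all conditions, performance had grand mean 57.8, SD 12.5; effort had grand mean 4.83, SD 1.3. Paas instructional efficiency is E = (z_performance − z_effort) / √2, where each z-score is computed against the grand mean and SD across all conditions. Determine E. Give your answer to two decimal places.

-0.18

z_performance = (73.8 − 57.8) / 12.5 = 16.0000 / 12.5 = 1.2800.
z_effort = (6.83 − 4.83) / 1.3 = 2.0000 / 1.3 = 1.5385.
z_P − z_E = 1.2800 − 1.5385 = -0.2585.
E = -0.2585 / √2 = -0.2585 / 1.41421 = -0.1828 ≈ -0.18.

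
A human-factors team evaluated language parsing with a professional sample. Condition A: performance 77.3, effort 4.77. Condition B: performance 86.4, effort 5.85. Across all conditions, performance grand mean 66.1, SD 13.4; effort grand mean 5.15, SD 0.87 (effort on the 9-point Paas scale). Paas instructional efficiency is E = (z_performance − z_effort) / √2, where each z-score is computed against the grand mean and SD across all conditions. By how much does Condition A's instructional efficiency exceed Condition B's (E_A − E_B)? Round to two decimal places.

Condition A: z_P = (77.3 − 66.1)/13.4 = 0.8358; z_E = (4.77 − 5.15)/0.87 = -0.4368; E_A = (0.8358 − (-0.4368))/√2 = 0.8999.
Condition B: z_P = (86.4 − 66.1)/13.4 = 1.5149; z_E = (5.85 − 5.15)/0.87 = 0.8046; E_B = (1.5149 − 0.8046)/√2 = 0.5023.
E_A − E_B = 0.8999 − 0.5023 = 0.3976 ≈ 0.40.

0.40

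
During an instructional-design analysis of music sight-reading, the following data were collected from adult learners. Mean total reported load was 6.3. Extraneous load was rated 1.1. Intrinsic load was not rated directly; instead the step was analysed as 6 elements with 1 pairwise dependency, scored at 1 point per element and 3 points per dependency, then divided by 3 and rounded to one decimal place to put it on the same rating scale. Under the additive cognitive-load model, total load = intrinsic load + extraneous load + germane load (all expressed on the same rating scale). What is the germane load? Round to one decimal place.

Intrinsic (element-interactivity): (6 × 1 + 1 × 3) / 3 = 9 / 3 = 3.0000 → 3.0.
germane load = total − intrinsic − extraneous
             = 6.3 − 3.0 − 1.1 = 2.2.

2.2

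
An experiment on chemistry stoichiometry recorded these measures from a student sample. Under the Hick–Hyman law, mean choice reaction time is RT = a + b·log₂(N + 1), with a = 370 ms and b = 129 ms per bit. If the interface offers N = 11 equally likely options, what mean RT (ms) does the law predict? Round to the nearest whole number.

832

log₂(11 + 1) = log₂(12) = 3.5850.
RT = 370 + 129 × 3.5850 = 370 + 462.4650 = 832.4650 ms.
≈ 832 ms.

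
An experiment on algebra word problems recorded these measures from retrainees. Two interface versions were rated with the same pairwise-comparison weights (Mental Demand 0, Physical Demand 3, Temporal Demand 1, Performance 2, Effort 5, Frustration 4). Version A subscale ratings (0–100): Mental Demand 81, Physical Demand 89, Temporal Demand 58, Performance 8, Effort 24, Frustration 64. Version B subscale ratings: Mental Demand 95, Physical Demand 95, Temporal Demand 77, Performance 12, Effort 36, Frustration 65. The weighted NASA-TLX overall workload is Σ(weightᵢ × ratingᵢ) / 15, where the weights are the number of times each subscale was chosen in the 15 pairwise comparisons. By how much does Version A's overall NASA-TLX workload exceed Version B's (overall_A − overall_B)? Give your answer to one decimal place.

-7.3

Version A weighted sum = 0·81 + 3·89 + 1·58 + 2·8 + 5·24 + 4·64 = 0 + 267 + 58 + 16 + 120 + 256 = 717; overall_A = 717/15 = 47.8000.
Version B weighted sum = 0·95 + 3·95 + 1·77 + 2·12 + 5·36 + 4·65 = 0 + 285 + 77 + 24 + 180 + 260 = 826; overall_B = 826/15 = 55.0667.
Difference = 47.8000 − 55.0667 = -7.2667 ≈ -7.3.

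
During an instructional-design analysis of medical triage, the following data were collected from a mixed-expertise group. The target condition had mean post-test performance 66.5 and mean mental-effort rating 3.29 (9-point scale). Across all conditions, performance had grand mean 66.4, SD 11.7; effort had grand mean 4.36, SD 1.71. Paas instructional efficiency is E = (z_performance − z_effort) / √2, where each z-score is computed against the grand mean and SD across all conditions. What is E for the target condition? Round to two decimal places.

0.45

z_performance = (66.5 − 66.4) / 11.7 = 0.1000 / 11.7 = 0.0085.
z_effort = (3.29 − 4.36) / 1.71 = -1.0700 / 1.71 = -0.6257.
z_P − z_E = 0.0085 − (-0.6257) = 0.6342.
E = 0.6342 / √2 = 0.6342 / 1.41421 = 0.4484 ≈ 0.45.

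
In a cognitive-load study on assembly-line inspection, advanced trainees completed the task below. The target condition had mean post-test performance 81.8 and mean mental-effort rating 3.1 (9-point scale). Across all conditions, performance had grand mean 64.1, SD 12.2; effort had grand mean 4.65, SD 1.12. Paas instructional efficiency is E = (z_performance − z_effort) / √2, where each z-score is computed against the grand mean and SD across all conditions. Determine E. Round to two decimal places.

2.00

z_performance = (81.8 − 64.1) / 12.2 = 17.7000 / 12.2 = 1.4508.
z_effort = (3.1 − 4.65) / 1.12 = -1.5500 / 1.12 = -1.3839.
z_P − z_E = 1.4508 − (-1.3839) = 2.8347.
E = 2.8347 / √2 = 2.8347 / 1.41421 = 2.0044 ≈ 2.00.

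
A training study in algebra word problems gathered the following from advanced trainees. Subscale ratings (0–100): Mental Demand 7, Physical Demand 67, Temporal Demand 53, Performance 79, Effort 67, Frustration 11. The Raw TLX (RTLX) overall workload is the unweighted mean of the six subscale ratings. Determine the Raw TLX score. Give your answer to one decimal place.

Sum of ratings = 7 + 67 + 53 + 79 + 67 + 11 = 284.
RTLX = 284 / 6 = 47.3333 ≈ 47.3.

47.3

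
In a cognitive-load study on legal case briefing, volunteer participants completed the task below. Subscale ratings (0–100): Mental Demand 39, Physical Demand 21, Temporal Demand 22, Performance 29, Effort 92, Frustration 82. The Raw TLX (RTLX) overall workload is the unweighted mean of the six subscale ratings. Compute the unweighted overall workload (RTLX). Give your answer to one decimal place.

47.5

Sum of ratings = 39 + 21 + 22 + 29 + 92 + 82 = 285.
RTLX = 285 / 6 = 47.5000 ≈ 47.5.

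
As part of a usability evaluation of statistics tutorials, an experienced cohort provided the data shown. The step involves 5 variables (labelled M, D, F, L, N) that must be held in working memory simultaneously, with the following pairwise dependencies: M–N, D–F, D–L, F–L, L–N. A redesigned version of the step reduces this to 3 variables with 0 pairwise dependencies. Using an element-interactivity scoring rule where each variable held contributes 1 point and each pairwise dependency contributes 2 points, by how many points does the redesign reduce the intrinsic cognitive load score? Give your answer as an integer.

Original: 5 × 1 + 5 × 2 = 5 + 10 = 15.
Redesigned: 3 × 1 + 0 × 2 = 3 + 0 = 3.
Reduction = 15 − 3 = 12.

12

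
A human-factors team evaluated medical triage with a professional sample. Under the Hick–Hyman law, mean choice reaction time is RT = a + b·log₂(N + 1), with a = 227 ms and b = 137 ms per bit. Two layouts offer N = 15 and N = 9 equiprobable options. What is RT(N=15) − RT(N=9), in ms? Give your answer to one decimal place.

92.9

RT(15) = 227 + 137·log₂(16) = 227 + 137·4.0000 = 775.0000 ms.
RT(9) = 227 + 137·log₂(10) = 227 + 137·3.3219 = 682.1003 ms.
Difference = 775.0000 − 682.1003 = 92.8997 ≈ 92.9 ms.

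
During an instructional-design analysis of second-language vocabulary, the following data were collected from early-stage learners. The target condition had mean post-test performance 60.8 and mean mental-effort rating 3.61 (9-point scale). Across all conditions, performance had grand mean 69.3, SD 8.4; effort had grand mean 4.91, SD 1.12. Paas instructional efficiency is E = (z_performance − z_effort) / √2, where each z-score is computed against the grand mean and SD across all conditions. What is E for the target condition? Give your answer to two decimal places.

0.11

z_performance = (60.8 − 69.3) / 8.4 = -8.5000 / 8.4 = -1.0119.
z_effort = (3.61 − 4.91) / 1.12 = -1.3000 / 1.12 = -1.1607.
z_P − z_E = -1.0119 − (-1.1607) = 0.1488.
E = 0.1488 / √2 = 0.1488 / 1.41421 = 0.1052 ≈ 0.11.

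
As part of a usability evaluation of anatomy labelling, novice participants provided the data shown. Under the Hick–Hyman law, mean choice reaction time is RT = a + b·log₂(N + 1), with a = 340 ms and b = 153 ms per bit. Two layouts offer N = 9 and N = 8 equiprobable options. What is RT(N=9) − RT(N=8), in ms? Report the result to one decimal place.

RT(9) = 340 + 153·log₂(10) = 340 + 153·3.3219 = 848.2507 ms.
RT(8) = 340 + 153·log₂(9) = 340 + 153·3.1699 = 824.9947 ms.
Difference = 848.2507 − 824.9947 = 23.2560 ≈ 23.3 ms.

23.3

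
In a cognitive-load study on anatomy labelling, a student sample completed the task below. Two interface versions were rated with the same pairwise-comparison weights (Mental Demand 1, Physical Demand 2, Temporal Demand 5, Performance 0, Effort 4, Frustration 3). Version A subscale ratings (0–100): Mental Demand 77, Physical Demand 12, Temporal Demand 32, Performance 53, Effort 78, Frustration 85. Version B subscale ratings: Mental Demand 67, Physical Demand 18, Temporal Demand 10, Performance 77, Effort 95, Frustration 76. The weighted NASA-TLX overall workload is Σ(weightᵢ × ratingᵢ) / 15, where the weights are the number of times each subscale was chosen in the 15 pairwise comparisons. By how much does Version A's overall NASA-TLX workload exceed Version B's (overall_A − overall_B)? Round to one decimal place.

4.5

Version A weighted sum = 1·77 + 2·12 + 5·32 + 0·53 + 4·78 + 3·85 = 77 + 24 + 160 + 0 + 312 + 255 = 828; overall_A = 828/15 = 55.2000.
Version B weighted sum = 1·67 + 2·18 + 5·10 + 0·77 + 4·95 + 3·76 = 67 + 36 + 50 + 0 + 380 + 228 = 761; overall_B = 761/15 = 50.7333.
Difference = 55.2000 − 50.7333 = 4.4667 ≈ 4.5.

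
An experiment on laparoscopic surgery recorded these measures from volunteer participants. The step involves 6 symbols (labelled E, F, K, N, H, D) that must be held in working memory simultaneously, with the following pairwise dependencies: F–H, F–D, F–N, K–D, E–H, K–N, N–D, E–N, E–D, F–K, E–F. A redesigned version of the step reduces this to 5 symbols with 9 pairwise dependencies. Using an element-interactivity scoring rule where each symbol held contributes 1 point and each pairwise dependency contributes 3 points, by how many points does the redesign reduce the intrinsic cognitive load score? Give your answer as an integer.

7

Original: 6 × 1 + 11 × 3 = 6 + 33 = 39.
Redesigned: 5 × 1 + 9 × 3 = 5 + 27 = 32.
Reduction = 39 − 32 = 7.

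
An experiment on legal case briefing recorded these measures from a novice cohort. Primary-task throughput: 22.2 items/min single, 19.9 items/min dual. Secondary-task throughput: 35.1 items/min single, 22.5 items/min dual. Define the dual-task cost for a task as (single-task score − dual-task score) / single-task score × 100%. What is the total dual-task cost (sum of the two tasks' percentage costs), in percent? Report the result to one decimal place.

Primary cost = (22.2 − 19.9) / 22.2 × 100% = 10.3604%.
Secondary cost = (35.1 − 22.5) / 35.1 × 100% = 35.8974%.
Total = 10.3604% + 35.8974% = 46.2578% ≈ 46.3%.

46.3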